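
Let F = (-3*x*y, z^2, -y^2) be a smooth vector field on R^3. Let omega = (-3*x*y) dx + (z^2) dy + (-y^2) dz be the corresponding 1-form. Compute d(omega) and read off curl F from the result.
d(omega) = (-2*y - 2*z) dy ∧ dz + (0) dz ∧ dx + (3*x) dx ∧ dy; curl F = (-2*y - 2*z, 0, 3*x)

d omega = sum_{i<j} (∂f_j/∂x_i - ∂f_i/∂x_j) dx_i ∧ dx_j. Under the identification (dy ∧ dz, dz ∧ dx, dx ∧ dy) ↔ (e_x, e_y, e_z), the coefficients are exactly the components of curl F. Compute:
  ∂R/∂y - ∂Q/∂z = (-2*y) - (2*z) = -2*y - 2*z
  ∂P/∂z - ∂R/∂x = (0) - (0) = 0
  ∂Q/∂x - ∂P/∂y = (0) - (-3*x) = 3*x.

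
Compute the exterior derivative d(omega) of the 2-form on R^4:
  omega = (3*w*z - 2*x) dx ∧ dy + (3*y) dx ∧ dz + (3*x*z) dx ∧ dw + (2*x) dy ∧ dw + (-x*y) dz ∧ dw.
d(omega) = (3*w - 3) dx ∧ dy ∧ dz + (3*z + 2) dx ∧ dy ∧ dw + (-3*x - y) dx ∧ dz ∧ dw + (-x) dy ∧ dz ∧ dw

For a 2-form omega = sum_{i<j} g_{ij} dx_i ∧ dx_j, the exterior derivative is
  d(omega) = sum_{i<j} d(g_{ij}) ∧ dx_i ∧ dx_j = sum_{i<j, k} (∂g_{ij}/∂x_k) dx_k ∧ dx_i ∧ dx_j.
Expand each term, using dx_k ∧ dx_i ∧ dx_j = sgn(permutation) dx_{(a)} ∧ dx_{(b)} ∧ dx_{(c)} with (a < b < c) sorted:
  d(3*w*z - 2*x) includes (∂/∂z)(3*w*z - 2*x) dz = (3*w) dz, which multiplied by dx ∧ dy gives (3*w) dx ∧ dy ∧ dz
  d(3*w*z - 2*x) includes (∂/∂w)(3*w*z - 2*x) dw = (3*z) dw, which multiplied by dx ∧ dy gives (3*z) dx ∧ dy ∧ dw
  d(3*y) includes (∂/∂y)(3*y) dy = (3) dy, which multiplied by dx ∧ dz gives (-3) dx ∧ dy ∧ dz
  d(3*x*z) includes (∂/∂z)(3*x*z) dz = (3*x) dz, which multiplied by dx ∧ dw gives (-3*x) dx ∧ dz ∧ dw
  d(2*x) includes (∂/∂x)(2*x) dx = (2) dx, which multiplied by dy ∧ dw gives (2) dx ∧ dy ∧ dw
  d(-x*y) includes (∂/∂x)(-x*y) dx = (-y) dx, which multiplied by dz ∧ dw gives (-y) dx ∧ dz ∧ dw
  d(-x*y) includes (∂/∂y)(-x*y) dy = (-x) dy, which multiplied by dz ∧ dw gives (-x) dy ∧ dz ∧ dw
Collecting like 3-forms: d(omega) = (3*w - 3) dx ∧ dy ∧ dz + (3*z + 2) dx ∧ dy ∧ dw + (-3*x - y) dx ∧ dz ∧ dw + (-x) dy ∧ dz ∧ dw.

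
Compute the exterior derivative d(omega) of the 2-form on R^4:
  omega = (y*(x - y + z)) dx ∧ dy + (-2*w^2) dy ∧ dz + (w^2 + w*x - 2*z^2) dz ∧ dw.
d(omega) = (y) dx ∧ dy ∧ dz + (-4*w) dy ∧ dz ∧ dw + (w) dx ∧ dz ∧ dw

For a 2-form omega = sum_{i<j} g_{ij} dx_i ∧ dx_j, the exterior derivative is
  d(omega) = sum_{i<j} d(g_{ij}) ∧ dx_i ∧ dx_j = sum_{i<j, k} (∂g_{ij}/∂x_k) dx_k ∧ dx_i ∧ dx_j.
Expand each term, using dx_k ∧ dx_i ∧ dx_j = sgn(permutation) dx_{(a)} ∧ dx_{(b)} ∧ dx_{(c)} with (a < b < c) sorted:
  d(y*(x - y + z)) includes (∂/∂z)(y*(x - y + z)) dz = (y) dz, which multiplied by dx ∧ dy gives (y) dx ∧ dy ∧ dz
  d(-2*w^2) includes (∂/∂w)(-2*w^2) dw = (-4*w) dw, which multiplied by dy ∧ dz gives (-4*w) dy ∧ dz ∧ dw
  d(w^2 + w*x - 2*z^2) includes (∂/∂x)(w^2 + w*x - 2*z^2) dx = (w) dx, which multiplied by dz ∧ dw gives (w) dx ∧ dz ∧ dw
Collecting like 3-forms: d(omega) = (y) dx ∧ dy ∧ dz + (-4*w) dy ∧ dz ∧ dw + (w) dx ∧ dz ∧ dw.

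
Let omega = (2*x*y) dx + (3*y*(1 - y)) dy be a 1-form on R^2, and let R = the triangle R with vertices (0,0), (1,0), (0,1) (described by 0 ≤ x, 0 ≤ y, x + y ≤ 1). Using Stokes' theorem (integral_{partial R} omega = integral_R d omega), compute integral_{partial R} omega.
integral_(partial R) omega = -1/3

Stokes: integral_partial_R omega = integral_R d omega with d omega = (∂Q/∂x - ∂P/∂y) dx ∧ dy.
  ∂Q/∂x = 0
  ∂P/∂y = 2*x
  integrand = ∂Q/∂x - ∂P/∂y = -2*x.
Integrating over R: integral_0^1 integral_0^{1-x} (-2*x) dy dx = -1/3.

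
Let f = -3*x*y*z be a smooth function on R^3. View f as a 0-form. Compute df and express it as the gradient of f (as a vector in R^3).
df = (-3*y*z) dx + (-3*x*z) dy + (-3*x*y) dz; grad f = (-3*y*z, -3*x*z, -3*x*y)

For a 0-form f, d f = (∂f/∂x) dx + (∂f/∂y) dy + (∂f/∂z) dz. The components of the vector representation are exactly the entries of grad f in Cartesian coordinates:
  ∂f/∂x = -3*y*z
  ∂f/∂y = -3*x*z
  ∂f/∂z = -3*x*y.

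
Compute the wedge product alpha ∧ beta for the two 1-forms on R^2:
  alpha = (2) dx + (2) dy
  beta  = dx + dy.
alpha ∧ beta = 0

Distribute the wedge, using dx_i ∧ dx_j = -dx_j ∧ dx_i and dx_i ∧ dx_i = 0. For each pair (i, j) with i < j, the coefficient of dx_i ∧ dx_j in alpha ∧ beta is (alpha_i * beta_j - alpha_j * beta_i). Collecting: alpha ∧ beta = 0.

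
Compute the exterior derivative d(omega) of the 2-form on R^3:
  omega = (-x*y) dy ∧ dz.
d(omega) = (-y) dx ∧ dy ∧ dz

For a 2-form omega = sum_{i<j} g_{ij} dx_i ∧ dx_j, the exterior derivative is
  d(omega) = sum_{i<j} d(g_{ij}) ∧ dx_i ∧ dx_j = sum_{i<j, k} (∂g_{ij}/∂x_k) dx_k ∧ dx_i ∧ dx_j.
Expand each term, using dx_k ∧ dx_i ∧ dx_j = sgn(permutation) dx_{(a)} ∧ dx_{(b)} ∧ dx_{(c)} with (a < b < c) sorted:
  d(-x*y) includes (∂/∂x)(-x*y) dx = (-y) dx, which multiplied by dy ∧ dz gives (-y) dx ∧ dy ∧ dz
Collecting like 3-forms: d(omega) = (-y) dx ∧ dy ∧ dz.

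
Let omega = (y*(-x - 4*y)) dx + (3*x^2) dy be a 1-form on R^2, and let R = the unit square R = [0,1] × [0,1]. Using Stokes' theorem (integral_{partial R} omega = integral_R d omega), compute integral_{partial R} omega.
integral_(partial R) omega = 15/2

Stokes: integral_partial_R omega = integral_R d omega with d omega = (∂Q/∂x - ∂P/∂y) dx ∧ dy.
  ∂Q/∂x = 6*x
  ∂P/∂y = -x - 8*y
  integrand = ∂Q/∂x - ∂P/∂y = 7*x + 8*y.
Integrating over R: integral_0^1 integral_0^1 (7*x + 8*y) dx dy = 15/2.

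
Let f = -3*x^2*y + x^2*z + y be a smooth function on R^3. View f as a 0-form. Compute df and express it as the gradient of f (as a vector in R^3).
df = (2*x*(-3*y + z)) dx + (1 - 3*x^2) dy + (x^2) dz; grad f = (2*x*(-3*y + z), 1 - 3*x^2, x^2)

For a 0-form f, d f = (∂f/∂x) dx + (∂f/∂y) dy + (∂f/∂z) dz. The components of the vector representation are exactly the entries of grad f in Cartesian coordinates:
  ∂f/∂x = 2*x*(-3*y + z)
  ∂f/∂y = 1 - 3*x^2
  ∂f/∂z = x^2.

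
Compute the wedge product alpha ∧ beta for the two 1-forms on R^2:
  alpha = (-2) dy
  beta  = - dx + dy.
alpha ∧ beta = (-2) dx ∧ dy

Distribute the wedge, using dx_i ∧ dx_j = -dx_j ∧ dx_i and dx_i ∧ dx_i = 0. For each pair (i, j) with i < j, the coefficient of dx_i ∧ dx_j in alpha ∧ beta is (alpha_i * beta_j - alpha_j * beta_i). Collecting: alpha ∧ beta = (-2) dx ∧ dy.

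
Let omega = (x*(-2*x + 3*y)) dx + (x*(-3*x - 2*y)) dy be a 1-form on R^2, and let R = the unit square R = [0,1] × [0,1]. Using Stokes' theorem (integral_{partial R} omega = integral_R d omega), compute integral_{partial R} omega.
integral_(partial R) omega = -11/2

Stokes: integral_partial_R omega = integral_R d omega with d omega = (∂Q/∂x - ∂P/∂y) dx ∧ dy.
  ∂Q/∂x = -6*x - 2*y
  ∂P/∂y = 3*x
  integrand = ∂Q/∂x - ∂P/∂y = -9*x - 2*y.
Integrating over R: integral_0^1 integral_0^1 (-9*x - 2*y) dx dy = -11/2.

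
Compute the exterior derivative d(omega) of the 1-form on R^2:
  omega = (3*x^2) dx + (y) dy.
d(omega) = 0

For a 1-form omega = sum_i f_i dx_i, the exterior derivative is
  d(omega) = sum_{i < j} (∂f_j/∂x_i - ∂f_i/∂x_j) dx_i ∧ dx_j.

Assembling: d(omega) = 0.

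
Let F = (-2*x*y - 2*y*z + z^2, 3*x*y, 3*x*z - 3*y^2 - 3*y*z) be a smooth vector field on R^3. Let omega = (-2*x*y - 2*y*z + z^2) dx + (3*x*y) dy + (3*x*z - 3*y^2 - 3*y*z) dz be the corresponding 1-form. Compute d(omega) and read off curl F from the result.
d(omega) = (-6*y - 3*z) dy ∧ dz + (-2*y - z) dz ∧ dx + (2*x + 3*y + 2*z) dx ∧ dy; curl F = (-6*y - 3*z, -2*y - z, 2*x + 3*y + 2*z)

d omega = sum_{i<j} (∂f_j/∂x_i - ∂f_i/∂x_j) dx_i ∧ dx_j. Under the identification (dy ∧ dz, dz ∧ dx, dx ∧ dy) ↔ (e_x, e_y, e_z), the coefficients are exactly the components of curl F. Compute:
  ∂R/∂y - ∂Q/∂z = (-6*y - 3*z) - (0) = -6*y - 3*z
  ∂P/∂z - ∂R/∂x = (-2*y + 2*z) - (3*z) = -2*y - z
  ∂Q/∂x - ∂P/∂y = (3*y) - (-2*x - 2*z) = 2*x + 3*y + 2*z.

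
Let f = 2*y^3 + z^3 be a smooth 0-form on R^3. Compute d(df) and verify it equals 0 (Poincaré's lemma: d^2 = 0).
d(df) = 0

Step 1: df = sum_i (∂f/∂x_i) dx_i = (0) dx + (6*y^2) dy + (3*z^2) dz.
Step 2: Apply d again. Using the 1-form formula, the coefficient of dx ∧ dy in d(df) is ∂^2 f/∂x ∂y - ∂^2 f/∂y ∂x = (0) - (0) = 0 (equality of mixed partials for smooth f).
Similarly for dx ∧ dz and dy ∧ dz — all coefficients vanish. So d(df) = 0.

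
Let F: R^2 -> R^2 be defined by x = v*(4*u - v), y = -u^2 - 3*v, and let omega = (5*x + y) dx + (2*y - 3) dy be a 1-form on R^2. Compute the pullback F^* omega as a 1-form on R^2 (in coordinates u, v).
F^* omega = (4*u^3 - 4*u^2*v + 80*u*v^2 + 12*u*v + 6*u - 20*v^3 - 12*v^2) du + (-4*u^3 + 82*u^2*v + 6*u^2 - 60*u*v^2 - 12*u*v + 10*v^3 + 6*v^2 + 18*v + 9) dv

Using F^*(f dg) = (f ∘ F) d(g ∘ F), substitute each coordinate x_i by F_i(u, v) in f_i, and replace dx_i by d F_i = (∂F_i/∂u) du + (∂F_i/∂v) dv.
  For the x component: f_1(F) = -u^2 + 20*u*v - 5*v^2 - 3*v; d F_1 = (4*v) du + (4*u - 2*v) dv
  For the y component: f_2(F) = -2*u^2 - 6*v - 3; d F_2 = (-2*u) du + (-3) dv
Combining and collecting du, dv coefficients:
  coeff of du: 4*u^3 - 4*u^2*v + 80*u*v^2 + 12*u*v + 6*u - 20*v^3 - 12*v^2
  coeff of dv: -4*u^3 + 82*u^2*v + 6*u^2 - 60*u*v^2 - 12*u*v + 10*v^3 + 6*v^2 + 18*v + 9
F^* omega = (4*u^3 - 4*u^2*v + 80*u*v^2 + 12*u*v + 6*u - 20*v^3 - 12*v^2) du + (-4*u^3 + 82*u^2*v + 6*u^2 - 60*u*v^2 - 12*u*v + 10*v^3 + 6*v^2 + 18*v + 9) dv.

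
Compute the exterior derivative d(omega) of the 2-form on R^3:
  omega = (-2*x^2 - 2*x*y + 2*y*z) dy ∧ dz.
d(omega) = (-4*x - 2*y) dx ∧ dy ∧ dz

For a 2-form omega = sum_{i<j} g_{ij} dx_i ∧ dx_j, the exterior derivative is
  d(omega) = sum_{i<j} d(g_{ij}) ∧ dx_i ∧ dx_j = sum_{i<j, k} (∂g_{ij}/∂x_k) dx_k ∧ dx_i ∧ dx_j.
Expand each term, using dx_k ∧ dx_i ∧ dx_j = sgn(permutation) dx_{(a)} ∧ dx_{(b)} ∧ dx_{(c)} with (a < b < c) sorted:
  d(-2*x^2 - 2*x*y + 2*y*z) includes (∂/∂x)(-2*x^2 - 2*x*y + 2*y*z) dx = (-4*x - 2*y) dx, which multiplied by dy ∧ dz gives (-4*x - 2*y) dx ∧ dy ∧ dz
Collecting like 3-forms: d(omega) = (-4*x - 2*y) dx ∧ dy ∧ dz.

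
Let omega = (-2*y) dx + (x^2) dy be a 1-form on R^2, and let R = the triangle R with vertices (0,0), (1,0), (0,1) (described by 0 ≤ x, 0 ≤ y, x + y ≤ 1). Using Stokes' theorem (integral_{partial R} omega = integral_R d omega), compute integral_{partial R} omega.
integral_(partial R) omega = 4/3

Stokes: integral_partial_R omega = integral_R d omega with d omega = (∂Q/∂x - ∂P/∂y) dx ∧ dy.
  ∂Q/∂x = 2*x
  ∂P/∂y = -2
  integrand = ∂Q/∂x - ∂P/∂y = 2*x + 2.
Integrating over R: integral_0^1 integral_0^{1-x} (2*x + 2) dy dx = 4/3.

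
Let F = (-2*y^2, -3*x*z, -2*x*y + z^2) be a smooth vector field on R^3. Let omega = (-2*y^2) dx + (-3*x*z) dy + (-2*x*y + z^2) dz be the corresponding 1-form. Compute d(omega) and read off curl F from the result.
d(omega) = (x) dy ∧ dz + (2*y) dz ∧ dx + (4*y - 3*z) dx ∧ dy; curl F = (x, 2*y, 4*y - 3*z)

d omega = sum_{i<j} (∂f_j/∂x_i - ∂f_i/∂x_j) dx_i ∧ dx_j. Under the identification (dy ∧ dz, dz ∧ dx, dx ∧ dy) ↔ (e_x, e_y, e_z), the coefficients are exactly the components of curl F. Compute:
  ∂R/∂y - ∂Q/∂z = (-2*x) - (-3*x) = x
  ∂P/∂z - ∂R/∂x = (0) - (-2*y) = 2*y
  ∂Q/∂x - ∂P/∂y = (-3*z) - (-4*y) = 4*y - 3*z.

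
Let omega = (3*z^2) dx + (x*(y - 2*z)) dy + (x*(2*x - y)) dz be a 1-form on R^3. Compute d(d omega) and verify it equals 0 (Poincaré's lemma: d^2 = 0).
d(d omega) = 0

Step 1: d omega = sum_{i<j} (∂f_j/∂x_i - ∂f_i/∂x_j) dx_i ∧ dx_j:
  coeff of dx ∧ dy: y - 2*z
  coeff of dx ∧ dz: 4*x - y - 6*z
  coeff of dy ∧ dz: x
Step 2: Apply d again to each 2-form coefficient. The only possible 3-form in R^3 is dx ∧ dy ∧ dz, with coefficient
  ∂(coeff of dy∧dz)/∂x - ∂(coeff of dx∧dz)/∂y + ∂(coeff of dx∧dy)/∂z
  = ∂/∂x (x) - ∂/∂y (4*x - y - 6*z) + ∂/∂z (y - 2*z).
Each of these terms simplifies to sums of mixed partials that cancel in pairs. The result is 0 (by equality of mixed partials for smooth functions — Schwarz / Clairaut).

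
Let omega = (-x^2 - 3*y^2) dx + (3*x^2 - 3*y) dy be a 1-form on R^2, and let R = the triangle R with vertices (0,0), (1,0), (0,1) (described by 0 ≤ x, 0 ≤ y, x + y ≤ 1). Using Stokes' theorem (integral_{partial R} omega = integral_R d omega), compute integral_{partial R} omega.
integral_(partial R) omega = 2

Stokes: integral_partial_R omega = integral_R d omega with d omega = (∂Q/∂x - ∂P/∂y) dx ∧ dy.
  ∂Q/∂x = 6*x
  ∂P/∂y = -6*y
  integrand = ∂Q/∂x - ∂P/∂y = 6*x + 6*y.
Integrating over R: integral_0^1 integral_0^{1-x} (6*x + 6*y) dy dx = 2.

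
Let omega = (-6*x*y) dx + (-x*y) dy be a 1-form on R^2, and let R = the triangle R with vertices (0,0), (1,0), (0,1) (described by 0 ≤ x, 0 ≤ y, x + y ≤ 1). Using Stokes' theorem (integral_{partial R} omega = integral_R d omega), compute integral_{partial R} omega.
integral_(partial R) omega = 5/6

Stokes: integral_partial_R omega = integral_R d omega with d omega = (∂Q/∂x - ∂P/∂y) dx ∧ dy.
  ∂Q/∂x = -y
  ∂P/∂y = -6*x
  integrand = ∂Q/∂x - ∂P/∂y = 6*x - y.
Integrating over R: integral_0^1 integral_0^{1-x} (6*x - y) dy dx = 5/6.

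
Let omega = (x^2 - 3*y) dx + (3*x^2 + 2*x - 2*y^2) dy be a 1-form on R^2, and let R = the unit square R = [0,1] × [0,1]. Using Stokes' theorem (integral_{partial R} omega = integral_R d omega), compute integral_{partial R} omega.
integral_(partial R) omega = 8

Stokes: integral_partial_R omega = integral_R d omega with d omega = (∂Q/∂x - ∂P/∂y) dx ∧ dy.
  ∂Q/∂x = 6*x + 2
  ∂P/∂y = -3
  integrand = ∂Q/∂x - ∂P/∂y = 6*x + 5.
Integrating over R: integral_0^1 integral_0^1 (6*x + 5) dx dy = 8.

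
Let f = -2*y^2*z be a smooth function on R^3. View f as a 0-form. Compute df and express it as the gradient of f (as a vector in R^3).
df = (0) dx + (-4*y*z) dy + (-2*y^2) dz; grad f = (0, -4*y*z, -2*y^2)

For a 0-form f, d f = (∂f/∂x) dx + (∂f/∂y) dy + (∂f/∂z) dz. The components of the vector representation are exactly the entries of grad f in Cartesian coordinates:
  ∂f/∂x = 0
  ∂f/∂y = -4*y*z
  ∂f/∂z = -2*y^2.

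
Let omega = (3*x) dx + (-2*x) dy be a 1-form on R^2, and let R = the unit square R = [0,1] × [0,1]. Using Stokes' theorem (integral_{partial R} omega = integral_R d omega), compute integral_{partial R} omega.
integral_(partial R) omega = -2

Stokes: integral_partial_R omega = integral_R d omega with d omega = (∂Q/∂x - ∂P/∂y) dx ∧ dy.
  ∂Q/∂x = -2
  ∂P/∂y = 0
  integrand = ∂Q/∂x - ∂P/∂y = -2.
Integrating over R: integral_0^1 integral_0^1 (-2) dx dy = -2.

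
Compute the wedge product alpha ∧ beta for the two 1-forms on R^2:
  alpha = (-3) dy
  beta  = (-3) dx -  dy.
alpha ∧ beta = (-9) dx ∧ dy

Distribute the wedge, using dx_i ∧ dx_j = -dx_j ∧ dx_i and dx_i ∧ dx_i = 0. For each pair (i, j) with i < j, the coefficient of dx_i ∧ dx_j in alpha ∧ beta is (alpha_i * beta_j - alpha_j * beta_i). Collecting: alpha ∧ beta = (-9) dx ∧ dy.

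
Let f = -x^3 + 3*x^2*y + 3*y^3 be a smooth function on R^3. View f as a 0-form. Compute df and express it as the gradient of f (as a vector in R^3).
df = (3*x*(-x + 2*y)) dx + (3*x^2 + 9*y^2) dy + (0) dz; grad f = (3*x*(-x + 2*y), 3*x^2 + 9*y^2, 0)

For a 0-form f, d f = (∂f/∂x) dx + (∂f/∂y) dy + (∂f/∂z) dz. The components of the vector representation are exactly the entries of grad f in Cartesian coordinates:
  ∂f/∂x = 3*x*(-x + 2*y)
  ∂f/∂y = 3*x^2 + 9*y^2
  ∂f/∂z = 0.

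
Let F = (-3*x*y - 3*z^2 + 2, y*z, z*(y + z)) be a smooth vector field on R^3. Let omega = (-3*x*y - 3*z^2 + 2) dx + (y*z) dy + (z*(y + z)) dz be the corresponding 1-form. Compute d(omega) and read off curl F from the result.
d(omega) = (-y + z) dy ∧ dz + (-6*z) dz ∧ dx + (3*x) dx ∧ dy; curl F = (-y + z, -6*z, 3*x)

d omega = sum_{i<j} (∂f_j/∂x_i - ∂f_i/∂x_j) dx_i ∧ dx_j. Under the identification (dy ∧ dz, dz ∧ dx, dx ∧ dy) ↔ (e_x, e_y, e_z), the coefficients are exactly the components of curl F. Compute:
  ∂R/∂y - ∂Q/∂z = (z) - (y) = -y + z
  ∂P/∂z - ∂R/∂x = (-6*z) - (0) = -6*z
  ∂Q/∂x - ∂P/∂y = (0) - (-3*x) = 3*x.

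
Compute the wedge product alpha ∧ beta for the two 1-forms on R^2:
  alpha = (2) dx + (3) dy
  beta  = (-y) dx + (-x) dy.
alpha ∧ beta = (-2*x + 3*y) dx ∧ dy

Distribute the wedge, using dx_i ∧ dx_j = -dx_j ∧ dx_i and dx_i ∧ dx_i = 0. For each pair (i, j) with i < j, the coefficient of dx_i ∧ dx_j in alpha ∧ beta is (alpha_i * beta_j - alpha_j * beta_i). Collecting: alpha ∧ beta = (-2*x + 3*y) dx ∧ dy.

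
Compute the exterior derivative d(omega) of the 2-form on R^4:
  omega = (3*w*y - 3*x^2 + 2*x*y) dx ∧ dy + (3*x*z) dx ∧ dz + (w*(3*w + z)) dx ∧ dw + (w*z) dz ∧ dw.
d(omega) = (3*y) dx ∧ dy ∧ dw + (-w) dx ∧ dz ∧ dw

For a 2-form omega = sum_{i<j} g_{ij} dx_i ∧ dx_j, the exterior derivative is
  d(omega) = sum_{i<j} d(g_{ij}) ∧ dx_i ∧ dx_j = sum_{i<j, k} (∂g_{ij}/∂x_k) dx_k ∧ dx_i ∧ dx_j.
Expand each term, using dx_k ∧ dx_i ∧ dx_j = sgn(permutation) dx_{(a)} ∧ dx_{(b)} ∧ dx_{(c)} with (a < b < c) sorted:
  d(3*w*y - 3*x^2 + 2*x*y) includes (∂/∂w)(3*w*y - 3*x^2 + 2*x*y) dw = (3*y) dw, which multiplied by dx ∧ dy gives (3*y) dx ∧ dy ∧ dw
  d(w*(3*w + z)) includes (∂/∂z)(w*(3*w + z)) dz = (w) dz, which multiplied by dx ∧ dw gives (-w) dx ∧ dz ∧ dw
Collecting like 3-forms: d(omega) = (3*y) dx ∧ dy ∧ dw + (-w) dx ∧ dz ∧ dw.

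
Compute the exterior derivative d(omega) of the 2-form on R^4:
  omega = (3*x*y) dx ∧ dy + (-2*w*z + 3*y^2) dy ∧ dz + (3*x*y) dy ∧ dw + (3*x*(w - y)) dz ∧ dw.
d(omega) = (-3*x - 2*z) dy ∧ dz ∧ dw + (3*y) dx ∧ dy ∧ dw + (3*w - 3*y) dx ∧ dz ∧ dw

For a 2-form omega = sum_{i<j} g_{ij} dx_i ∧ dx_j, the exterior derivative is
  d(omega) = sum_{i<j} d(g_{ij}) ∧ dx_i ∧ dx_j = sum_{i<j, k} (∂g_{ij}/∂x_k) dx_k ∧ dx_i ∧ dx_j.
Expand each term, using dx_k ∧ dx_i ∧ dx_j = sgn(permutation) dx_{(a)} ∧ dx_{(b)} ∧ dx_{(c)} with (a < b < c) sorted:
  d(-2*w*z + 3*y^2) includes (∂/∂w)(-2*w*z + 3*y^2) dw = (-2*z) dw, which multiplied by dy ∧ dz gives (-2*z) dy ∧ dz ∧ dw
  d(3*x*y) includes (∂/∂x)(3*x*y) dx = (3*y) dx, which multiplied by dy ∧ dw gives (3*y) dx ∧ dy ∧ dw
  d(3*x*(w - y)) includes (∂/∂x)(3*x*(w - y)) dx = (3*w - 3*y) dx, which multiplied by dz ∧ dw gives (3*w - 3*y) dx ∧ dz ∧ dw
  d(3*x*(w - y)) includes (∂/∂y)(3*x*(w - y)) dy = (-3*x) dy, which multiplied by dz ∧ dw gives (-3*x) dy ∧ dz ∧ dw
Collecting like 3-forms: d(omega) = (-3*x - 2*z) dy ∧ dz ∧ dw + (3*y) dx ∧ dy ∧ dw + (3*w - 3*y) dx ∧ dz ∧ dw.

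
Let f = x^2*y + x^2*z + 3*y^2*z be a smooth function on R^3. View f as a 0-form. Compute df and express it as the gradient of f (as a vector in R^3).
df = (2*x*(y + z)) dx + (x^2 + 6*y*z) dy + (x^2 + 3*y^2) dz; grad f = (2*x*(y + z), x^2 + 6*y*z, x^2 + 3*y^2)

For a 0-form f, d f = (∂f/∂x) dx + (∂f/∂y) dy + (∂f/∂z) dz. The components of the vector representation are exactly the entries of grad f in Cartesian coordinates:
  ∂f/∂x = 2*x*(y + z)
  ∂f/∂y = x^2 + 6*y*z
  ∂f/∂z = x^2 + 3*y^2.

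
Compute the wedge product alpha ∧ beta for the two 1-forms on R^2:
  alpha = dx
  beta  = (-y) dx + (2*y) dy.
alpha ∧ beta = (2*y) dx ∧ dy

Distribute the wedge, using dx_i ∧ dx_j = -dx_j ∧ dx_i and dx_i ∧ dx_i = 0. For each pair (i, j) with i < j, the coefficient of dx_i ∧ dx_j in alpha ∧ beta is (alpha_i * beta_j - alpha_j * beta_i). Collecting: alpha ∧ beta = (2*y) dx ∧ dy.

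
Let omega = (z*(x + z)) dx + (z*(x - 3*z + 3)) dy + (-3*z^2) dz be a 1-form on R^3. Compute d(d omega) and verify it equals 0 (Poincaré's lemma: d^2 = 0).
d(d omega) = 0

Step 1: d omega = sum_{i<j} (∂f_j/∂x_i - ∂f_i/∂x_j) dx_i ∧ dx_j:
  coeff of dx ∧ dy: z
  coeff of dx ∧ dz: -x - 2*z
  coeff of dy ∧ dz: -x + 6*z - 3
Step 2: Apply d again to each 2-form coefficient. The only possible 3-form in R^3 is dx ∧ dy ∧ dz, with coefficient
  ∂(coeff of dy∧dz)/∂x - ∂(coeff of dx∧dz)/∂y + ∂(coeff of dx∧dy)/∂z
  = ∂/∂x (-x + 6*z - 3) - ∂/∂y (-x - 2*z) + ∂/∂z (z).
Each of these terms simplifies to sums of mixed partials that cancel in pairs. The result is 0 (by equality of mixed partials for smooth functions — Schwarz / Clairaut).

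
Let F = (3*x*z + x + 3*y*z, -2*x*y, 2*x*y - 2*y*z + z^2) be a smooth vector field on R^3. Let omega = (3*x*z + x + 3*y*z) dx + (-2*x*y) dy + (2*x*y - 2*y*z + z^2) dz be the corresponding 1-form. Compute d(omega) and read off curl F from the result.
d(omega) = (2*x - 2*z) dy ∧ dz + (3*x + y) dz ∧ dx + (-2*y - 3*z) dx ∧ dy; curl F = (2*x - 2*z, 3*x + y, -2*y - 3*z)

d omega = sum_{i<j} (∂f_j/∂x_i - ∂f_i/∂x_j) dx_i ∧ dx_j. Under the identification (dy ∧ dz, dz ∧ dx, dx ∧ dy) ↔ (e_x, e_y, e_z), the coefficients are exactly the components of curl F. Compute:
  ∂R/∂y - ∂Q/∂z = (2*x - 2*z) - (0) = 2*x - 2*z
  ∂P/∂z - ∂R/∂x = (3*x + 3*y) - (2*y) = 3*x + y
  ∂Q/∂x - ∂P/∂y = (-2*y) - (3*z) = -2*y - 3*z.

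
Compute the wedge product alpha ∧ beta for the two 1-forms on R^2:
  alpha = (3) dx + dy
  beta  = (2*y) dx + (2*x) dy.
alpha ∧ beta = (6*x - 2*y) dx ∧ dy

Distribute the wedge, using dx_i ∧ dx_j = -dx_j ∧ dx_i and dx_i ∧ dx_i = 0. For each pair (i, j) with i < j, the coefficient of dx_i ∧ dx_j in alpha ∧ beta is (alpha_i * beta_j - alpha_j * beta_i). Collecting: alpha ∧ beta = (6*x - 2*y) dx ∧ dy.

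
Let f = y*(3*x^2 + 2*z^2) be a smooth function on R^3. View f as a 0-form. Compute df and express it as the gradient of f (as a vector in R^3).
df = (6*x*y) dx + (3*x^2 + 2*z^2) dy + (4*y*z) dz; grad f = (6*x*y, 3*x^2 + 2*z^2, 4*y*z)

For a 0-form f, d f = (∂f/∂x) dx + (∂f/∂y) dy + (∂f/∂z) dz. The components of the vector representation are exactly the entries of grad f in Cartesian coordinates:
  ∂f/∂x = 6*x*y
  ∂f/∂y = 3*x^2 + 2*z^2
  ∂f/∂z = 4*y*z.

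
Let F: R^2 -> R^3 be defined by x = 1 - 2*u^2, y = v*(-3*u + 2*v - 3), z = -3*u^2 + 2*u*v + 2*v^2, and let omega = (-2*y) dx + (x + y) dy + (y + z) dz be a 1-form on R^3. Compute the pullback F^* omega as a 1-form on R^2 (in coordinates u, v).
F^* omega = (18*u^3 - 18*u^2*v - u*v^2 - 6*u*v + 2*v^3 + 3*v^2 - 3*v) du + (-13*u^2*v + 6*u^2 - 14*u*v^2 + 12*u*v - 3*u + 24*v^3 - 30*v^2 + 13*v - 3) dv

Using F^*(f dg) = (f ∘ F) d(g ∘ F), substitute each coordinate x_i by F_i(u, v) in f_i, and replace dx_i by d F_i = (∂F_i/∂u) du + (∂F_i/∂v) dv.
  For the x component: f_1(F) = 2*v*(3*u - 2*v + 3); d F_1 = (-4*u) du + (0) dv
  For the y component: f_2(F) = -2*u^2 - 3*u*v + 2*v^2 - 3*v + 1; d F_2 = (-3*v) du + (-3*u + 4*v - 3) dv
  For the z component: f_3(F) = -3*u^2 - u*v + 4*v^2 - 3*v; d F_3 = (-6*u + 2*v) du + (2*u + 4*v) dv
Combining and collecting du, dv coefficients:
  coeff of du: 18*u^3 - 18*u^2*v - u*v^2 - 6*u*v + 2*v^3 + 3*v^2 - 3*v
  coeff of dv: -13*u^2*v + 6*u^2 - 14*u*v^2 + 12*u*v - 3*u + 24*v^3 - 30*v^2 + 13*v - 3
F^* omega = (18*u^3 - 18*u^2*v - u*v^2 - 6*u*v + 2*v^3 + 3*v^2 - 3*v) du + (-13*u^2*v + 6*u^2 - 14*u*v^2 + 12*u*v - 3*u + 24*v^3 - 30*v^2 + 13*v - 3) dv.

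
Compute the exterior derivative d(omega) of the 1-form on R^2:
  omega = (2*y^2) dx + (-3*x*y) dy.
d(omega) = (-7*y) dx ∧ dy

For a 1-form omega = sum_i f_i dx_i, the exterior derivative is
  d(omega) = sum_{i < j} (∂f_j/∂x_i - ∂f_i/∂x_j) dx_i ∧ dx_j.
  coefficient of dx ∧ dy: ∂f_2/∂x - ∂f_1/∂y = ∂(-3*x*y)/∂x - ∂(2*y^2)/∂y = -7*y
Assembling: d(omega) = (-7*y) dx ∧ dy.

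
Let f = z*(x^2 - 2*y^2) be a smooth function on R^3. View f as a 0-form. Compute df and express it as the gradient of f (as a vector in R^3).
df = (2*x*z) dx + (-4*y*z) dy + (x^2 - 2*y^2) dz; grad f = (2*x*z, -4*y*z, x^2 - 2*y^2)

For a 0-form f, d f = (∂f/∂x) dx + (∂f/∂y) dy + (∂f/∂z) dz. The components of the vector representation are exactly the entries of grad f in Cartesian coordinates:
  ∂f/∂x = 2*x*z
  ∂f/∂y = -4*y*z
  ∂f/∂z = x^2 - 2*y^2.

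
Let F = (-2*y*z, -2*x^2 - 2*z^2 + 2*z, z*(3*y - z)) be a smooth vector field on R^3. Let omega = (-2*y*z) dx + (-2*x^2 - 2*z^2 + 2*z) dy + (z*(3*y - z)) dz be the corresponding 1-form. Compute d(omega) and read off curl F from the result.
d(omega) = (7*z - 2) dy ∧ dz + (-2*y) dz ∧ dx + (-4*x + 2*z) dx ∧ dy; curl F = (7*z - 2, -2*y, -4*x + 2*z)

d omega = sum_{i<j} (∂f_j/∂x_i - ∂f_i/∂x_j) dx_i ∧ dx_j. Under the identification (dy ∧ dz, dz ∧ dx, dx ∧ dy) ↔ (e_x, e_y, e_z), the coefficients are exactly the components of curl F. Compute:
  ∂R/∂y - ∂Q/∂z = (3*z) - (2 - 4*z) = 7*z - 2
  ∂P/∂z - ∂R/∂x = (-2*y) - (0) = -2*y
  ∂Q/∂x - ∂P/∂y = (-4*x) - (-2*z) = -4*x + 2*z.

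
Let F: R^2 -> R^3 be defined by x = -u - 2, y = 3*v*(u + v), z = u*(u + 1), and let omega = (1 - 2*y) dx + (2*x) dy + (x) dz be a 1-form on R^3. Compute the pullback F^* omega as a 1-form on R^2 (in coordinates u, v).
F^* omega = (-2*u^2 - 5*u + 6*v^2 - 12*v - 3) du + (-6*u^2 - 12*u*v - 12*u - 24*v) dv

Using F^*(f dg) = (f ∘ F) d(g ∘ F), substitute each coordinate x_i by F_i(u, v) in f_i, and replace dx_i by d F_i = (∂F_i/∂u) du + (∂F_i/∂v) dv.
  For the x component: f_1(F) = -6*u*v - 6*v^2 + 1; d F_1 = (-1) du + (0) dv
  For the y component: f_2(F) = -2*u - 4; d F_2 = (3*v) du + (3*u + 6*v) dv
  For the z component: f_3(F) = -u - 2; d F_3 = (2*u + 1) du + (0) dv
Combining and collecting du, dv coefficients:
  coeff of du: -2*u^2 - 5*u + 6*v^2 - 12*v - 3
  coeff of dv: -6*u^2 - 12*u*v - 12*u - 24*v
F^* omega = (-2*u^2 - 5*u + 6*v^2 - 12*v - 3) du + (-6*u^2 - 12*u*v - 12*u - 24*v) dv.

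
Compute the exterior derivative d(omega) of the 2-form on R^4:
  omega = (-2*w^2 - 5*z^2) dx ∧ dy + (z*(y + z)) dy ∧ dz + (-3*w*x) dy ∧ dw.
d(omega) = (-10*z) dx ∧ dy ∧ dz + (-7*w) dx ∧ dy ∧ dw

For a 2-form omega = sum_{i<j} g_{ij} dx_i ∧ dx_j, the exterior derivative is
  d(omega) = sum_{i<j} d(g_{ij}) ∧ dx_i ∧ dx_j = sum_{i<j, k} (∂g_{ij}/∂x_k) dx_k ∧ dx_i ∧ dx_j.
Expand each term, using dx_k ∧ dx_i ∧ dx_j = sgn(permutation) dx_{(a)} ∧ dx_{(b)} ∧ dx_{(c)} with (a < b < c) sorted:
  d(-2*w^2 - 5*z^2) includes (∂/∂z)(-2*w^2 - 5*z^2) dz = (-10*z) dz, which multiplied by dx ∧ dy gives (-10*z) dx ∧ dy ∧ dz
  d(-2*w^2 - 5*z^2) includes (∂/∂w)(-2*w^2 - 5*z^2) dw = (-4*w) dw, which multiplied by dx ∧ dy gives (-4*w) dx ∧ dy ∧ dw
  d(-3*w*x) includes (∂/∂x)(-3*w*x) dx = (-3*w) dx, which multiplied by dy ∧ dw gives (-3*w) dx ∧ dy ∧ dw
Collecting like 3-forms: d(omega) = (-10*z) dx ∧ dy ∧ dz + (-7*w) dx ∧ dy ∧ dw.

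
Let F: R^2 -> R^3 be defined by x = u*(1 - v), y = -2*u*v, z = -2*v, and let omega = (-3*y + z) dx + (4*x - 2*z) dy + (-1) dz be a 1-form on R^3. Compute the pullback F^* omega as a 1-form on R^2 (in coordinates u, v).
F^* omega = (2*v*(u*v - u - 3*v - 1)) du + (2*u^2*v - 8*u^2 - 6*u*v + 2) dv

Using F^*(f dg) = (f ∘ F) d(g ∘ F), substitute each coordinate x_i by F_i(u, v) in f_i, and replace dx_i by d F_i = (∂F_i/∂u) du + (∂F_i/∂v) dv.
  For the x component: f_1(F) = 2*v*(3*u - 1); d F_1 = (1 - v) du + (-u) dv
  For the y component: f_2(F) = -4*u*v + 4*u + 4*v; d F_2 = (-2*v) du + (-2*u) dv
  For the z component: f_3(F) = -1; d F_3 = (0) du + (-2) dv
Combining and collecting du, dv coefficients:
  coeff of du: 2*v*(u*v - u - 3*v - 1)
  coeff of dv: 2*u^2*v - 8*u^2 - 6*u*v + 2
F^* omega = (2*v*(u*v - u - 3*v - 1)) du + (2*u^2*v - 8*u^2 - 6*u*v + 2) dv.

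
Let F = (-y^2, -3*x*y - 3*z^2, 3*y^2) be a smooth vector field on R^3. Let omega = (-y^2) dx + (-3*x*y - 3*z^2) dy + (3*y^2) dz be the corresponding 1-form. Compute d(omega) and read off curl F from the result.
d(omega) = (6*y + 6*z) dy ∧ dz + (0) dz ∧ dx + (-y) dx ∧ dy; curl F = (6*y + 6*z, 0, -y)

d omega = sum_{i<j} (∂f_j/∂x_i - ∂f_i/∂x_j) dx_i ∧ dx_j. Under the identification (dy ∧ dz, dz ∧ dx, dx ∧ dy) ↔ (e_x, e_y, e_z), the coefficients are exactly the components of curl F. Compute:
  ∂R/∂y - ∂Q/∂z = (6*y) - (-6*z) = 6*y + 6*z
  ∂P/∂z - ∂R/∂x = (0) - (0) = 0
  ∂Q/∂x - ∂P/∂y = (-3*y) - (-2*y) = -y.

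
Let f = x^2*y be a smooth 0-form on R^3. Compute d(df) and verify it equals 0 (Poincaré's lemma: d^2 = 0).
d(df) = 0

Step 1: df = sum_i (∂f/∂x_i) dx_i = (2*x*y) dx + (x^2) dy + (0) dz.
Step 2: Apply d again. Using the 1-form formula, the coefficient of dx ∧ dy in d(df) is ∂^2 f/∂x ∂y - ∂^2 f/∂y ∂x = (2*x) - (2*x) = 0 (equality of mixed partials for smooth f).
Similarly for dx ∧ dz and dy ∧ dz — all coefficients vanish. So d(df) = 0.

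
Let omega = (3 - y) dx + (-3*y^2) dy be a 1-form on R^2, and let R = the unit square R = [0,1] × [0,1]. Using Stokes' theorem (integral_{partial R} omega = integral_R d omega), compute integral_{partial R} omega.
integral_(partial R) omega = 1

Stokes: integral_partial_R omega = integral_R d omega with d omega = (∂Q/∂x - ∂P/∂y) dx ∧ dy.
  ∂Q/∂x = 0
  ∂P/∂y = -1
  integrand = ∂Q/∂x - ∂P/∂y = 1.
Integrating over R: integral_0^1 integral_0^1 (1) dx dy = 1.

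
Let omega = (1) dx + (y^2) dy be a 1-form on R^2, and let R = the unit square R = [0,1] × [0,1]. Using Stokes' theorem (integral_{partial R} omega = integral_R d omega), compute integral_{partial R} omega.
integral_(partial R) omega = 0

Stokes: integral_partial_R omega = integral_R d omega with d omega = (∂Q/∂x - ∂P/∂y) dx ∧ dy.
  ∂Q/∂x = 0
  ∂P/∂y = 0
  integrand = ∂Q/∂x - ∂P/∂y = 0.
Integrating over R: integral_0^1 integral_0^1 (0) dx dy = 0.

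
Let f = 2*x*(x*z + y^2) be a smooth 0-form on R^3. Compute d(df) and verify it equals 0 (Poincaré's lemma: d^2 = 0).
d(df) = 0

Step 1: df = sum_i (∂f/∂x_i) dx_i = (4*x*z + 2*y^2) dx + (4*x*y) dy + (2*x^2) dz.
Step 2: Apply d again. Using the 1-form formula, the coefficient of dx ∧ dy in d(df) is ∂^2 f/∂x ∂y - ∂^2 f/∂y ∂x = (4*y) - (4*y) = 0 (equality of mixed partials for smooth f).
Similarly for dx ∧ dz and dy ∧ dz — all coefficients vanish. So d(df) = 0.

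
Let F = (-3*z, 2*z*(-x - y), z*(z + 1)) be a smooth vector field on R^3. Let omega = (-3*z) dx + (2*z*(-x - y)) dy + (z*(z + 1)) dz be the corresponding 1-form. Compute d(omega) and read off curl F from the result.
d(omega) = (2*x + 2*y) dy ∧ dz + (-3) dz ∧ dx + (-2*z) dx ∧ dy; curl F = (2*x + 2*y, -3, -2*z)

d omega = sum_{i<j} (∂f_j/∂x_i - ∂f_i/∂x_j) dx_i ∧ dx_j. Under the identification (dy ∧ dz, dz ∧ dx, dx ∧ dy) ↔ (e_x, e_y, e_z), the coefficients are exactly the components of curl F. Compute:
  ∂R/∂y - ∂Q/∂z = (0) - (-2*x - 2*y) = 2*x + 2*y
  ∂P/∂z - ∂R/∂x = (-3) - (0) = -3
  ∂Q/∂x - ∂P/∂y = (-2*z) - (0) = -2*z.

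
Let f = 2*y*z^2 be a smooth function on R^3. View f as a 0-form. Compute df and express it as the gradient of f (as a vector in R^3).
df = (0) dx + (2*z^2) dy + (4*y*z) dz; grad f = (0, 2*z^2, 4*y*z)

For a 0-form f, d f = (∂f/∂x) dx + (∂f/∂y) dy + (∂f/∂z) dz. The components of the vector representation are exactly the entries of grad f in Cartesian coordinates:
  ∂f/∂x = 0
  ∂f/∂y = 2*z^2
  ∂f/∂z = 4*y*z.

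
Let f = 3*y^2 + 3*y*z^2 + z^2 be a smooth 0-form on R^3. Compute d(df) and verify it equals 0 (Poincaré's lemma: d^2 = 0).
d(df) = 0

Step 1: df = sum_i (∂f/∂x_i) dx_i = (0) dx + (6*y + 3*z^2) dy + (2*z*(3*y + 1)) dz.
Step 2: Apply d again. Using the 1-form formula, the coefficient of dx ∧ dy in d(df) is ∂^2 f/∂x ∂y - ∂^2 f/∂y ∂x = (0) - (0) = 0 (equality of mixed partials for smooth f).
Similarly for dx ∧ dz and dy ∧ dz — all coefficients vanish. So d(df) = 0.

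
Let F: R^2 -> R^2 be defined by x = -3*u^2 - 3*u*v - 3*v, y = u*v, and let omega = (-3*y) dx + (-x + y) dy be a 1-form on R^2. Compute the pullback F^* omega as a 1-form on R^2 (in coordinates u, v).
F^* omega = (v*(21*u^2 + 13*u*v + 3*v)) du + (u*(3*u^2 + 13*u*v + 12*v)) dv

Using F^*(f dg) = (f ∘ F) d(g ∘ F), substitute each coordinate x_i by F_i(u, v) in f_i, and replace dx_i by d F_i = (∂F_i/∂u) du + (∂F_i/∂v) dv.
  For the x component: f_1(F) = -3*u*v; d F_1 = (-6*u - 3*v) du + (-3*u - 3) dv
  For the y component: f_2(F) = 3*u^2 + 4*u*v + 3*v; d F_2 = (v) du + (u) dv
Combining and collecting du, dv coefficients:
  coeff of du: v*(21*u^2 + 13*u*v + 3*v)
  coeff of dv: u*(3*u^2 + 13*u*v + 12*v)
F^* omega = (v*(21*u^2 + 13*u*v + 3*v)) du + (u*(3*u^2 + 13*u*v + 12*v)) dv.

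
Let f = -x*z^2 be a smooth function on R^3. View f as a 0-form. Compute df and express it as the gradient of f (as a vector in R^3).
df = (-z^2) dx + (0) dy + (-2*x*z) dz; grad f = (-z^2, 0, -2*x*z)

For a 0-form f, d f = (∂f/∂x) dx + (∂f/∂y) dy + (∂f/∂z) dz. The components of the vector representation are exactly the entries of grad f in Cartesian coordinates:
  ∂f/∂x = -z^2
  ∂f/∂y = 0
  ∂f/∂z = -2*x*z.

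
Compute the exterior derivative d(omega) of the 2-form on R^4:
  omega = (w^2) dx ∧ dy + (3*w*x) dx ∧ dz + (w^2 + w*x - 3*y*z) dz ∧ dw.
d(omega) = (2*w) dx ∧ dy ∧ dw + (w + 3*x) dx ∧ dz ∧ dw + (-3*z) dy ∧ dz ∧ dw

For a 2-form omega = sum_{i<j} g_{ij} dx_i ∧ dx_j, the exterior derivative is
  d(omega) = sum_{i<j} d(g_{ij}) ∧ dx_i ∧ dx_j = sum_{i<j, k} (∂g_{ij}/∂x_k) dx_k ∧ dx_i ∧ dx_j.
Expand each term, using dx_k ∧ dx_i ∧ dx_j = sgn(permutation) dx_{(a)} ∧ dx_{(b)} ∧ dx_{(c)} with (a < b < c) sorted:
  d(w^2) includes (∂/∂w)(w^2) dw = (2*w) dw, which multiplied by dx ∧ dy gives (2*w) dx ∧ dy ∧ dw
  d(3*w*x) includes (∂/∂w)(3*w*x) dw = (3*x) dw, which multiplied by dx ∧ dz gives (3*x) dx ∧ dz ∧ dw
  d(w^2 + w*x - 3*y*z) includes (∂/∂x)(w^2 + w*x - 3*y*z) dx = (w) dx, which multiplied by dz ∧ dw gives (w) dx ∧ dz ∧ dw
  d(w^2 + w*x - 3*y*z) includes (∂/∂y)(w^2 + w*x - 3*y*z) dy = (-3*z) dy, which multiplied by dz ∧ dw gives (-3*z) dy ∧ dz ∧ dw
Collecting like 3-forms: d(omega) = (2*w) dx ∧ dy ∧ dw + (w + 3*x) dx ∧ dz ∧ dw + (-3*z) dy ∧ dz ∧ dw.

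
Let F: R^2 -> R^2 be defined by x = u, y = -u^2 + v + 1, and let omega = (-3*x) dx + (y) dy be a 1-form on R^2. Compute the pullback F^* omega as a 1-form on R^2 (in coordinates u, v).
F^* omega = (u*(2*u^2 - 2*v - 5)) du + (-u^2 + v + 1) dv

Using F^*(f dg) = (f ∘ F) d(g ∘ F), substitute each coordinate x_i by F_i(u, v) in f_i, and replace dx_i by d F_i = (∂F_i/∂u) du + (∂F_i/∂v) dv.
  For the x component: f_1(F) = -3*u; d F_1 = (1) du + (0) dv
  For the y component: f_2(F) = -u^2 + v + 1; d F_2 = (-2*u) du + (1) dv
Combining and collecting du, dv coefficients:
  coeff of du: u*(2*u^2 - 2*v - 5)
  coeff of dv: -u^2 + v + 1
F^* omega = (u*(2*u^2 - 2*v - 5)) du + (-u^2 + v + 1) dv.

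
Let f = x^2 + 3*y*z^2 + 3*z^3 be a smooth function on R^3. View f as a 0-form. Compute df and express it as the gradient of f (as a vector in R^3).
df = (2*x) dx + (3*z^2) dy + (3*z*(2*y + 3*z)) dz; grad f = (2*x, 3*z^2, 3*z*(2*y + 3*z))

For a 0-form f, d f = (∂f/∂x) dx + (∂f/∂y) dy + (∂f/∂z) dz. The components of the vector representation are exactly the entries of grad f in Cartesian coordinates:
  ∂f/∂x = 2*x
  ∂f/∂y = 3*z^2
  ∂f/∂z = 3*z*(2*y + 3*z).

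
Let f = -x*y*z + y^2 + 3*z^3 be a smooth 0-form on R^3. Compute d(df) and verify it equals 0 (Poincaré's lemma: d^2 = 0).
d(df) = 0

Step 1: df = sum_i (∂f/∂x_i) dx_i = (-y*z) dx + (-x*z + 2*y) dy + (-x*y + 9*z^2) dz.
Step 2: Apply d again. Using the 1-form formula, the coefficient of dx ∧ dy in d(df) is ∂^2 f/∂x ∂y - ∂^2 f/∂y ∂x = (-z) - (-z) = 0 (equality of mixed partials for smooth f).
Similarly for dx ∧ dz and dy ∧ dz — all coefficients vanish. So d(df) = 0.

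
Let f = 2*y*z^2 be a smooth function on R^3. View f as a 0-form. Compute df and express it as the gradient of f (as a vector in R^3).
df = (0) dx + (2*z^2) dy + (4*y*z) dz; grad f = (0, 2*z^2, 4*y*z)

For a 0-form f, d f = (∂f/∂x) dx + (∂f/∂y) dy + (∂f/∂z) dz. The components of the vector representation are exactly the entries of grad f in Cartesian coordinates:
  ∂f/∂x = 0
  ∂f/∂y = 2*z^2
  ∂f/∂z = 4*y*z.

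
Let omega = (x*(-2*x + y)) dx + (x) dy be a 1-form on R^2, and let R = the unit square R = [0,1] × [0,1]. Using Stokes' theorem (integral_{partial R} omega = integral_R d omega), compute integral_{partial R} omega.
integral_(partial R) omega = 1/2

Stokes: integral_partial_R omega = integral_R d omega with d omega = (∂Q/∂x - ∂P/∂y) dx ∧ dy.
  ∂Q/∂x = 1
  ∂P/∂y = x
  integrand = ∂Q/∂x - ∂P/∂y = 1 - x.
Integrating over R: integral_0^1 integral_0^1 (1 - x) dx dy = 1/2.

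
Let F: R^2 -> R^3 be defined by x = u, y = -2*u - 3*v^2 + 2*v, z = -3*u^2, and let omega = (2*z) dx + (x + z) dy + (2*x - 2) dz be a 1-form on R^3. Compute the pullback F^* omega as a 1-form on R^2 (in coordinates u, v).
F^* omega = (2*u*(5 - 6*u)) du + (2*u*(9*u*v - 3*u - 3*v + 1)) dv

Using F^*(f dg) = (f ∘ F) d(g ∘ F), substitute each coordinate x_i by F_i(u, v) in f_i, and replace dx_i by d F_i = (∂F_i/∂u) du + (∂F_i/∂v) dv.
  For the x component: f_1(F) = -6*u^2; d F_1 = (1) du + (0) dv
  For the y component: f_2(F) = u*(1 - 3*u); d F_2 = (-2) du + (2 - 6*v) dv
  For the z component: f_3(F) = 2*u - 2; d F_3 = (-6*u) du + (0) dv
Combining and collecting du, dv coefficients:
  coeff of du: 2*u*(5 - 6*u)
  coeff of dv: 2*u*(9*u*v - 3*u - 3*v + 1)
F^* omega = (2*u*(5 - 6*u)) du + (2*u*(9*u*v - 3*u - 3*v + 1)) dv.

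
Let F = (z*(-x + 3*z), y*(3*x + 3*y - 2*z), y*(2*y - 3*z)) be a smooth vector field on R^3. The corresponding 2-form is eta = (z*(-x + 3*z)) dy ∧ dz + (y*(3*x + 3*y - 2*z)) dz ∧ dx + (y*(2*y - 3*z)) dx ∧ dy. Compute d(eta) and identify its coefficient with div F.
d(eta) = (3*x + 3*y - 3*z) dx ∧ dy ∧ dz; div F = 3*x + 3*y - 3*z

For a 2-form in R^3 of the form above, applying d gives a 3-form with coefficient ∂P/∂x + ∂Q/∂y + ∂R/∂z:
  ∂P/∂x = -z
  ∂Q/∂y = 3*x + 6*y - 2*z
  ∂R/∂z = -3*y
Sum = 3*x + 3*y - 3*z, which is exactly div F.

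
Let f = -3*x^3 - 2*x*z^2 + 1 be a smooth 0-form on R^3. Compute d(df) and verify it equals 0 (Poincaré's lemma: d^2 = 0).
d(df) = 0

Step 1: df = sum_i (∂f/∂x_i) dx_i = (-9*x^2 - 2*z^2) dx + (0) dy + (-4*x*z) dz.
Step 2: Apply d again. Using the 1-form formula, the coefficient of dx ∧ dy in d(df) is ∂^2 f/∂x ∂y - ∂^2 f/∂y ∂x = (0) - (0) = 0 (equality of mixed partials for smooth f).
Similarly for dx ∧ dz and dy ∧ dz — all coefficients vanish. So d(df) = 0.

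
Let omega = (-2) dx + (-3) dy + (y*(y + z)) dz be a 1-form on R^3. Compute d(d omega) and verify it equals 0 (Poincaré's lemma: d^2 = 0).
d(d omega) = 0

Step 1: d omega = sum_{i<j} (∂f_j/∂x_i - ∂f_i/∂x_j) dx_i ∧ dx_j:
  coeff of dx ∧ dy: 0
  coeff of dx ∧ dz: 0
  coeff of dy ∧ dz: 2*y + z
Step 2: Apply d again to each 2-form coefficient. The only possible 3-form in R^3 is dx ∧ dy ∧ dz, with coefficient
  ∂(coeff of dy∧dz)/∂x - ∂(coeff of dx∧dz)/∂y + ∂(coeff of dx∧dy)/∂z
  = ∂/∂x (2*y + z) - ∂/∂y (0) + ∂/∂z (0).
Each of these terms simplifies to sums of mixed partials that cancel in pairs. The result is 0 (by equality of mixed partials for smooth functions — Schwarz / Clairaut).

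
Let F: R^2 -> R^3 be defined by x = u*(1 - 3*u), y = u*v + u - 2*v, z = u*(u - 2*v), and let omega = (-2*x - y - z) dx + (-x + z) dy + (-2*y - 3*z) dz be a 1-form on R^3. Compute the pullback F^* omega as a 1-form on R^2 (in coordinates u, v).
F^* omega = (-36*u^3 + 12*u^2*v + 23*u^2 - 10*u*v^2 - 2*u*v - 4*u - 8*v^2 + 2*v) du + (u*(10*u^2 - 10*u*v - 5*u - 4*v + 2)) dv

Using F^*(f dg) = (f ∘ F) d(g ∘ F), substitute each coordinate x_i by F_i(u, v) in f_i, and replace dx_i by d F_i = (∂F_i/∂u) du + (∂F_i/∂v) dv.
  For the x component: f_1(F) = 5*u^2 + u*v - 3*u + 2*v; d F_1 = (1 - 6*u) du + (0) dv
  For the y component: f_2(F) = u*(4*u - 2*v - 1); d F_2 = (v + 1) du + (u - 2) dv
  For the z component: f_3(F) = -3*u^2 + 4*u*v - 2*u + 4*v; d F_3 = (2*u - 2*v) du + (-2*u) dv
Combining and collecting du, dv coefficients:
  coeff of du: -36*u^3 + 12*u^2*v + 23*u^2 - 10*u*v^2 - 2*u*v - 4*u - 8*v^2 + 2*v
  coeff of dv: u*(10*u^2 - 10*u*v - 5*u - 4*v + 2)
F^* omega = (-36*u^3 + 12*u^2*v + 23*u^2 - 10*u*v^2 - 2*u*v - 4*u - 8*v^2 + 2*v) du + (u*(10*u^2 - 10*u*v - 5*u - 4*v + 2)) dv.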